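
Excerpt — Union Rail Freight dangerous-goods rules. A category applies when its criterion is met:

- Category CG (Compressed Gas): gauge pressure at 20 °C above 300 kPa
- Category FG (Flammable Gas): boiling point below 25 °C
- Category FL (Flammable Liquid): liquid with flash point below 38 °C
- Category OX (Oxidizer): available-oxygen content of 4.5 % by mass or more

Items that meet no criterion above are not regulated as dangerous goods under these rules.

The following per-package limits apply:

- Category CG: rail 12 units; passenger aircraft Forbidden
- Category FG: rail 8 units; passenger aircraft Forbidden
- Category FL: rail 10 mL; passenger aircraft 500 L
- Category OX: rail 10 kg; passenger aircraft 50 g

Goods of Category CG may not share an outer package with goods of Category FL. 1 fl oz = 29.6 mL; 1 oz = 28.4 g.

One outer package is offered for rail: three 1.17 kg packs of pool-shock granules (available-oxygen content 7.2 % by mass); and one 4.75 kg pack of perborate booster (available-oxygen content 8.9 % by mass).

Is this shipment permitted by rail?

Available-oxygen content 7.2 % by mass meets the Category OX criterion (Oxidizer), so the pool-shock granules are Category OX.
Available-oxygen content 8.9 % by mass meets the Category OX criterion (Oxidizer), so the perborate booster is Category OX.
Category OX net quantity: (three 1.17 kg packs = 3.51 kg) + 4.75 kg = 8.26 kg.
That is within the Category OX rail limit of 10 kg.

Yes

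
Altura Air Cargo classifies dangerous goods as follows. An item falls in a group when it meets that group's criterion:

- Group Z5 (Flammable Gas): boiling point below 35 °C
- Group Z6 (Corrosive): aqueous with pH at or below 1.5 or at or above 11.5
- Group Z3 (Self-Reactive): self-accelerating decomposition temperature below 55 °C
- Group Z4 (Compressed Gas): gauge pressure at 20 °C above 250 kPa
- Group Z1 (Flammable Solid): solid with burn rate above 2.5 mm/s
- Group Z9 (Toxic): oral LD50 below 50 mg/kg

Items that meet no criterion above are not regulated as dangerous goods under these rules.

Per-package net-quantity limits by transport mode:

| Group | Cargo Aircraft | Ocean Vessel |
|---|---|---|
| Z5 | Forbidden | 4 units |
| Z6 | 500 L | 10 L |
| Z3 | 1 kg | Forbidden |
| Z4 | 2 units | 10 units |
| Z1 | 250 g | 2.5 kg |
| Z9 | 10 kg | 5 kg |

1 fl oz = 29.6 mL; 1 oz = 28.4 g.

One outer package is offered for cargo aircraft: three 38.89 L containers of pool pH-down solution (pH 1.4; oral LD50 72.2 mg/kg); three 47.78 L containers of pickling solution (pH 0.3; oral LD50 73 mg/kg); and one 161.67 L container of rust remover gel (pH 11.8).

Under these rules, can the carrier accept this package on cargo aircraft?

Yes

The pool pH-down solution has pH 1.4, which is ≤ 1.5, so it is Group Z6 (Corrosive).
Pickling solution: pH 0.3 ≤ 1.5 → Group Z6 (Corrosive).
Rust remover gel: pH 11.8 ≥ 11.5 → Group Z6 (Corrosive).
Total Group Z6: (three 38.89 L containers = 116.67 L) + (three 47.78 L containers = 143.34 L) + 161.67 L = 421.68 L.
421.68 L is within the cargo aircraft limit of 500 L for Group Z6.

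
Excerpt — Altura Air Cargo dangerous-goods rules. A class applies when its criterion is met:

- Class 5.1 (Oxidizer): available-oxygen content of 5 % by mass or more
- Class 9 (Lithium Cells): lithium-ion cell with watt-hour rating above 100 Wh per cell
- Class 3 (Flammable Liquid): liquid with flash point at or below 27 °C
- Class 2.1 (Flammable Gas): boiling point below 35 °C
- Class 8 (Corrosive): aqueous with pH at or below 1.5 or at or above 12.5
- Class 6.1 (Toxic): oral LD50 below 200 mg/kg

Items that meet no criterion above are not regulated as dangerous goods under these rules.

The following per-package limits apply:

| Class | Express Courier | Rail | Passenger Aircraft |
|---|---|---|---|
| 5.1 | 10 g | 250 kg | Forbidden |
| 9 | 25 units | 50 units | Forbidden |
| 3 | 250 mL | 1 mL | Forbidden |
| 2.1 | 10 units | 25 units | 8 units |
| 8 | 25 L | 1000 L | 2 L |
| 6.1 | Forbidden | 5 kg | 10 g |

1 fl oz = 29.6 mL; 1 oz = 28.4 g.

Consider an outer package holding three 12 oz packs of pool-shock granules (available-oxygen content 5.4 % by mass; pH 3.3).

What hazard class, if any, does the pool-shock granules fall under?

Class 5.1

Available-oxygen content 5.4 % by mass meets the Class 5.1 criterion (Oxidizer), so the pool-shock granules are Class 5.1.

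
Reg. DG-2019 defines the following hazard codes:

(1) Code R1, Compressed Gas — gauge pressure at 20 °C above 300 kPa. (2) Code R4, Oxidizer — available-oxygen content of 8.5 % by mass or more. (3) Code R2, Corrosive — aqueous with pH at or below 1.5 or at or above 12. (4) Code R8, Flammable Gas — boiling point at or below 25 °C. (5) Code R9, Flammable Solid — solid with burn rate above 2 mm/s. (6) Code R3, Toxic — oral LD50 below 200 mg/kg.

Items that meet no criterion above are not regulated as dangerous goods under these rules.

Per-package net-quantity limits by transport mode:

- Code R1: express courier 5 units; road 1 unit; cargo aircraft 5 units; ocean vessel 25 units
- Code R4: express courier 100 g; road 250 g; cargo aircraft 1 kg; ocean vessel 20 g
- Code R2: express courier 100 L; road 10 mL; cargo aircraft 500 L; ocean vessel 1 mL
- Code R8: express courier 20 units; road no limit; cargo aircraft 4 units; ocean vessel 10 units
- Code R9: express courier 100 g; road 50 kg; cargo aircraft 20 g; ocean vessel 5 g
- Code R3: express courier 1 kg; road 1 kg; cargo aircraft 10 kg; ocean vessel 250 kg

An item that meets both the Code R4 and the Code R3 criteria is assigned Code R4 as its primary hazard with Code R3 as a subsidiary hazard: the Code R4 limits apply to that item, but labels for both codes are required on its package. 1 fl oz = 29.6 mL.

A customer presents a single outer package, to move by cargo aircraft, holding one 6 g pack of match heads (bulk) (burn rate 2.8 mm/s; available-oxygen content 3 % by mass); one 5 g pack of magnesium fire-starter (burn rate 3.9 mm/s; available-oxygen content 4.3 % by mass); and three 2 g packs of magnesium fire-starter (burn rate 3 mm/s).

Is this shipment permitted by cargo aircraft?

Burn rate 2.8 mm/s meets the Code R9 criterion (Flammable Solid), so the match heads (bulk) are Code R9.
Burn rate 3.9 mm/s meets the Code R9 criterion (Flammable Solid), so the magnesium fire-starter is Code R9.
Magnesium fire-starter: burn rate 3 mm/s > 2 mm/s → Code R9 (Flammable Solid).
Code R9 net quantity: 6 g + 5 g + (three 2 g packs = 6 g) = 17 g.
That is within the Code R9 cargo aircraft limit of 20 g.

Yes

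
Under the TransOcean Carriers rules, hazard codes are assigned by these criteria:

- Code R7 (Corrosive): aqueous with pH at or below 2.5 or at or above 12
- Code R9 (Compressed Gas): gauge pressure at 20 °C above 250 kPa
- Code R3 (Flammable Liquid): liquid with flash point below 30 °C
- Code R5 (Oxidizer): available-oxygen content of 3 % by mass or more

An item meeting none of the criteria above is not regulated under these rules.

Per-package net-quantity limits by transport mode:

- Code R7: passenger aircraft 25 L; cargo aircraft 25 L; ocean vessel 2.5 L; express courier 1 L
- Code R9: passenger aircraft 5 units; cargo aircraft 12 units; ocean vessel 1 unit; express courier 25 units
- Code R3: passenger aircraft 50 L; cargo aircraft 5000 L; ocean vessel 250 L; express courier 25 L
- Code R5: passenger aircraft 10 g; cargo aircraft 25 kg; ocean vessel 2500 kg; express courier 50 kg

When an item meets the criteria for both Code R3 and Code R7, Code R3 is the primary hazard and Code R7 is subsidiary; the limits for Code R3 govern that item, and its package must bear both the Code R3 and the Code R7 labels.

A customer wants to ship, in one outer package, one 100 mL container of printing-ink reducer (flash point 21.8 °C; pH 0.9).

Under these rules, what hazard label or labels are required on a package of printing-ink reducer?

Flash point 21.8 °C meets the Code R3 criterion (Flammable Liquid), so the printing-ink reducer is Code R3.
Printing-ink reducer: pH 0.9 ≤ 2.5 → Code R7 (Corrosive).
By the precedence rule Code R3 is primary and Code R7 is subsidiary, and that rule requires both labels on the package.

Code R3 and R7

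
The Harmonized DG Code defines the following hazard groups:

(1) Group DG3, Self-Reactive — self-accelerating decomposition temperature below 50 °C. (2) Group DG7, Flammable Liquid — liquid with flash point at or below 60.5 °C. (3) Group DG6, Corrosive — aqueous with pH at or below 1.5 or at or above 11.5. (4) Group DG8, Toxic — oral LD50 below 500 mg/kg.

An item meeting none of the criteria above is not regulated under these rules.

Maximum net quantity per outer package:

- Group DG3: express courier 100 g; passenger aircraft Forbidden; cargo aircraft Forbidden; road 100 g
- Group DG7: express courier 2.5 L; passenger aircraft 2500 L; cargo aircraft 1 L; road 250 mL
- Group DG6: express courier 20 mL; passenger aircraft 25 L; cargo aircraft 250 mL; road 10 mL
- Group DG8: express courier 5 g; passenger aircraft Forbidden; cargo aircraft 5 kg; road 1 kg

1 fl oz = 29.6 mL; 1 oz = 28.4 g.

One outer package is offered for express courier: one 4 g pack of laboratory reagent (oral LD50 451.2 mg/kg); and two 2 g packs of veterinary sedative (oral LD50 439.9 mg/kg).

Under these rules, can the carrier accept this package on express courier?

No

Oral LD50 451.2 mg/kg meets the Group DG8 criterion (Toxic), so the laboratory reagent is Group DG8.
The veterinary sedative has oral LD50 439.9 mg/kg, which is < 500 mg/kg, so it is Group DG8 (Toxic).
Group DG8 net quantity: 4 g + (two 2 g packs = 4 g) = 8 g.
That exceeds the Group DG8 express courier limit of 5 g.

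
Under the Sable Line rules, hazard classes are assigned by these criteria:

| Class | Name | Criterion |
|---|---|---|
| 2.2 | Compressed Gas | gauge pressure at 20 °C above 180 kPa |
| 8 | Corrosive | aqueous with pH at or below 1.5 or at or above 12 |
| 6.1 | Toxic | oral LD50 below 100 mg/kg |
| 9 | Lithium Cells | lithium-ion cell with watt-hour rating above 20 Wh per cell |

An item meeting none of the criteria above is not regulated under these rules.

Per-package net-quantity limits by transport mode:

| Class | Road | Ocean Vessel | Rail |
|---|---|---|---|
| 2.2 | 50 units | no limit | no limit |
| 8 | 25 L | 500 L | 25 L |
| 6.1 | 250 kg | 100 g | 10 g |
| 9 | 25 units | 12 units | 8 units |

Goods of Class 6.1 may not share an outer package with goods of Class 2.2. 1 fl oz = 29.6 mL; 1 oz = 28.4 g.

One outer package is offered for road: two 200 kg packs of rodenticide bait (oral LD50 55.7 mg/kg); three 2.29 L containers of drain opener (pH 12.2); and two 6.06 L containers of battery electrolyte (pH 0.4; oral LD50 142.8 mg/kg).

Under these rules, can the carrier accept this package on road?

Rodenticide bait: oral LD50 55.7 mg/kg < 100 mg/kg → Class 6.1 (Toxic).
With pH 12.2 (≥ 12), the drain opener falls in Class 8.
pH 0.4 meets the Class 8 criterion (Corrosive), so the battery electrolyte is Class 8.
Total Class 8: (three 2.29 L containers = 6.87 L) + (two 6.06 L containers = 12.12 L) = 18.99 L.
That is within the Class 8 road limit of 25 L.
Class 6.1 quantity: two 200 kg packs = 400 kg.
400 kg exceeds the road limit of 250 kg for Class 6.1.
The segregation rule (Class 6.1 with Class 2.2) does not apply to Class 8 with Class 6.1.

No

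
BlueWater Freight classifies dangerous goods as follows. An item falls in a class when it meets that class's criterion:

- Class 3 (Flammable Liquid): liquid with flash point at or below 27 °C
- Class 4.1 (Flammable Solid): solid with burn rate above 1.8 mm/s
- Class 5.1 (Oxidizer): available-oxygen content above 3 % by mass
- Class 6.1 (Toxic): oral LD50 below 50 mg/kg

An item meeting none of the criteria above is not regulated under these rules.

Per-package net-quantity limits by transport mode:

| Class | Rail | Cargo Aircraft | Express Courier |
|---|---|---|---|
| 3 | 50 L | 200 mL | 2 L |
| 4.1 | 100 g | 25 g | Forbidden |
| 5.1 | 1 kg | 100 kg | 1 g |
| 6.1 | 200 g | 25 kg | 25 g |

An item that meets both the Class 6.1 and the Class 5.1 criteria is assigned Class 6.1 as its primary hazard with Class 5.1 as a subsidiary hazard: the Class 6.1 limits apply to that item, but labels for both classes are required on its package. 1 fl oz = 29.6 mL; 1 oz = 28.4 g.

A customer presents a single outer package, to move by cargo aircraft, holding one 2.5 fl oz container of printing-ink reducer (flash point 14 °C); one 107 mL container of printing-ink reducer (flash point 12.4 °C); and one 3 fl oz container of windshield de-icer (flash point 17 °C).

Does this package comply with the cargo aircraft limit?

The printing-ink reducer has flash point 14 °C, which is ≤ 27 °C, so it is Class 3 (Flammable Liquid).
Flash point 12.4 °C meets the Class 3 criterion (Flammable Liquid), so the printing-ink reducer is Class 3.
Flash point 17 °C meets the Class 3 criterion (Flammable Liquid), so the windshield de-icer is Class 3.
Class 3 net quantity: (one 2.5 fl oz container = 74 mL) + 107 mL + (one 3 fl oz container = 88.8 mL) = 269.8 mL.
269.8 mL exceeds the cargo aircraft limit of 200 mL for Class 3.

No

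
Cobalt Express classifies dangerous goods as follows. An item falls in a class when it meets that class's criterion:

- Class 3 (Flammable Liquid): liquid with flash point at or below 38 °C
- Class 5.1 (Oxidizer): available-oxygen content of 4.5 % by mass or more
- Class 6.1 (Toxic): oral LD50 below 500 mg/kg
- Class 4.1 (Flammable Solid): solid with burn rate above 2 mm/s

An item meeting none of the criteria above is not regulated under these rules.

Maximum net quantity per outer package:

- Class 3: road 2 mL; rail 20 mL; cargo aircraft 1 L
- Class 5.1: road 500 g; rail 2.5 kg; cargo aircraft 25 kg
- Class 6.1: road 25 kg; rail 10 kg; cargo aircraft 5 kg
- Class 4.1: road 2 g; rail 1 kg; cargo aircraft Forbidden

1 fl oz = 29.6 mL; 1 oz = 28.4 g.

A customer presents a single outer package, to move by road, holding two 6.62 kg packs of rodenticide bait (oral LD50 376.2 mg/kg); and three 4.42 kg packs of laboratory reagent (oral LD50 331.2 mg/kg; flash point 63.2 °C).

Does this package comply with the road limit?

Rodenticide bait: oral LD50 376.2 mg/kg < 500 mg/kg → Class 6.1 (Toxic).
With oral LD50 331.2 mg/kg (< 500 mg/kg), the laboratory reagent falls in Class 6.1.
Total Class 6.1: (two 6.62 kg packs = 13.24 kg) + (three 4.42 kg packs = 13.26 kg) = 26.5 kg.
26.5 kg exceeds the road limit of 25 kg for Class 6.1.

No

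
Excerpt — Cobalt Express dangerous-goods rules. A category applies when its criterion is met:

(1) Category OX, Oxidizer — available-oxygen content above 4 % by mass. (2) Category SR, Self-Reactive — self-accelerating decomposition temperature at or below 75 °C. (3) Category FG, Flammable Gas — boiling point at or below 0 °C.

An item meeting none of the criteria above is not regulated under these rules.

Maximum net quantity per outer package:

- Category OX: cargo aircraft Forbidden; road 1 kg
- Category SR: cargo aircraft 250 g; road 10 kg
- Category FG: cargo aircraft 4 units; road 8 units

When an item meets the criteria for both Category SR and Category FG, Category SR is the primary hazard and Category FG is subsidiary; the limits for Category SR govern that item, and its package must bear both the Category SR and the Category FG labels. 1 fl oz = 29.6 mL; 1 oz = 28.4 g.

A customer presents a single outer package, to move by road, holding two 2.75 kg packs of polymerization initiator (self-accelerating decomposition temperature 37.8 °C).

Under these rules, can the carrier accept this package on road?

Self-accelerating decomposition temperature 37.8 °C meets the Category SR criterion (Self-Reactive), so the polymerization initiator is Category SR.
Category SR quantity: two 2.75 kg packs = 5.5 kg.
5.5 kg is within the road limit of 10 kg for Category SR.

Yes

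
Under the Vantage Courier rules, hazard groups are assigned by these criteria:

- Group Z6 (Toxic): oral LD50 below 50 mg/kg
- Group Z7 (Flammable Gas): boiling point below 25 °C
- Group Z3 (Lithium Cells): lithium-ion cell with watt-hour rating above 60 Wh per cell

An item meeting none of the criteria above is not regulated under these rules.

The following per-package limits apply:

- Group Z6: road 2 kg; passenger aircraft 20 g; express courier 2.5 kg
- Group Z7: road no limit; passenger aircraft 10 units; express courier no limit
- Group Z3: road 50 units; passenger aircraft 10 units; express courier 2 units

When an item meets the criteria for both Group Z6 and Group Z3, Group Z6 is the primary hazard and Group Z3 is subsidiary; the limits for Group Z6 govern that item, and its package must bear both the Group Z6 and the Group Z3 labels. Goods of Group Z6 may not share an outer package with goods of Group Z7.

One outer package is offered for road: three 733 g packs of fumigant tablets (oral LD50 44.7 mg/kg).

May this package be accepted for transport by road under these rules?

No

Fumigant tablets: oral LD50 44.7 mg/kg < 50 mg/kg → Group Z6 (Toxic).
Group Z6 quantity: three 733 g packs = 2.199 kg.
That exceeds the Group Z6 road limit of 2 kg.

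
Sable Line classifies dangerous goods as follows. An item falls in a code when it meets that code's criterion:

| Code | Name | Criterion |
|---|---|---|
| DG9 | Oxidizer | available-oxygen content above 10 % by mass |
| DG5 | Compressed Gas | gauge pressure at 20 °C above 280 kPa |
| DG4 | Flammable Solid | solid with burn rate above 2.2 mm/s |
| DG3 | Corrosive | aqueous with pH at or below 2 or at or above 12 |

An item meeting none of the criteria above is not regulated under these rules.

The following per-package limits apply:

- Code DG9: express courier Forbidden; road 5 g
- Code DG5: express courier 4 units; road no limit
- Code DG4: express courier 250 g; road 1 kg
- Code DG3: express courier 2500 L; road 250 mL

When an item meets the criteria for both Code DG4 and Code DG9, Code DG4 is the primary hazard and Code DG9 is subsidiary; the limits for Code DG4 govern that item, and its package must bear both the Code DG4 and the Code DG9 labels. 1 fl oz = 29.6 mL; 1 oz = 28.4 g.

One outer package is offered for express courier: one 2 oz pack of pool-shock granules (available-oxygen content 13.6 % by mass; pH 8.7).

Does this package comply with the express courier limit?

With available-oxygen content 13.6 % by mass (> 10 % by mass), the pool-shock granules fall in Code DG9.
Code DG9 quantity: one 2 oz pack = 56.8 g.
Code DG9 is Forbidden by express courier.

No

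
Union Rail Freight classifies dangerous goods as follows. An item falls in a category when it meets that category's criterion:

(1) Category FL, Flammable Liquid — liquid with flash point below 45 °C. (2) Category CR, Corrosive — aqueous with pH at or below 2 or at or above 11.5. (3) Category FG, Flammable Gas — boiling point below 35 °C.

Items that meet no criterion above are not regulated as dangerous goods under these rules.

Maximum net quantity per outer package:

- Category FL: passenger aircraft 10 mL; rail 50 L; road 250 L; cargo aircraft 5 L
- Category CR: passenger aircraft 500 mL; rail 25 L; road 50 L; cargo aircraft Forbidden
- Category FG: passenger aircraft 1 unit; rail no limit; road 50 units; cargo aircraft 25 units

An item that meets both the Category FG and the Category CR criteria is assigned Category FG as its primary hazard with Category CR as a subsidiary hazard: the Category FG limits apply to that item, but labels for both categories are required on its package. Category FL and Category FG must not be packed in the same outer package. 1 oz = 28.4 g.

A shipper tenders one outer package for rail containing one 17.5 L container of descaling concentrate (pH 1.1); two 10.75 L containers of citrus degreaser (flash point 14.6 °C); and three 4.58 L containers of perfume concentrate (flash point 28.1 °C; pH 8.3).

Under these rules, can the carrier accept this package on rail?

Yes

pH 1.1 meets the Category CR criterion (Corrosive), so the descaling concentrate is Category CR.
With flash point 14.6 °C (< 45 °C), the citrus degreaser falls in Category FL.
Perfume concentrate: flash point 28.1 °C < 45 °C → Category FL (Flammable Liquid).
Category FL net quantity: (two 10.75 L containers = 21.5 L) + (three 4.58 L containers = 13.74 L) = 35.24 L.
35.24 L ≤ 50 L (rail limit, Category FL) — within limit.
Category CR quantity: 17.5 L.
17.5 L is within the rail limit of 25 L for Category CR.
The segregation rule (Category FL with Category FG) does not apply to Category FL with Category CR.
Every hazard category is within its rail limit and no segregation rule is violated.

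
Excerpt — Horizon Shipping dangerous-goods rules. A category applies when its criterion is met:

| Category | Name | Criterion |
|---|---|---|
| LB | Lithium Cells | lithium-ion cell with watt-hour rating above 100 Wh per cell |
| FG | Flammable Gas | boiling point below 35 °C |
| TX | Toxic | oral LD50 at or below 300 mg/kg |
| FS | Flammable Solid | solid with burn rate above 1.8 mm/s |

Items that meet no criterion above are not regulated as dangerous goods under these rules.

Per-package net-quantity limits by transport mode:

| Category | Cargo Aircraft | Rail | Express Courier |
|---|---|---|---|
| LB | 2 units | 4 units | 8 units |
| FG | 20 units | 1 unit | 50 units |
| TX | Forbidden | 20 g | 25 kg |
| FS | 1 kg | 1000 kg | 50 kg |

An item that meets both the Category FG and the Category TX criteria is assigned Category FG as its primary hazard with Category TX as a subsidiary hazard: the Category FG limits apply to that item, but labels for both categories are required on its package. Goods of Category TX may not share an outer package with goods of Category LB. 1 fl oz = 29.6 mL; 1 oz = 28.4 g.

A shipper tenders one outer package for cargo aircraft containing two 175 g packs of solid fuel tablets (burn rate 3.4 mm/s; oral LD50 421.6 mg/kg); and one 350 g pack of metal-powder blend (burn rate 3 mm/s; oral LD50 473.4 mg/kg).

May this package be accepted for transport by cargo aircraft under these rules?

Yes

With burn rate 3.4 mm/s (> 1.8 mm/s), the solid fuel tablets fall in Category FS.
Burn rate 3 mm/s meets the Category FS criterion (Flammable Solid), so the metal-powder blend is Category FS.
Category FS net quantity: (two 175 g packs = 350 g) + 350 g = 700 g.
700 g is within the cargo aircraft limit of 1 kg for Category FS.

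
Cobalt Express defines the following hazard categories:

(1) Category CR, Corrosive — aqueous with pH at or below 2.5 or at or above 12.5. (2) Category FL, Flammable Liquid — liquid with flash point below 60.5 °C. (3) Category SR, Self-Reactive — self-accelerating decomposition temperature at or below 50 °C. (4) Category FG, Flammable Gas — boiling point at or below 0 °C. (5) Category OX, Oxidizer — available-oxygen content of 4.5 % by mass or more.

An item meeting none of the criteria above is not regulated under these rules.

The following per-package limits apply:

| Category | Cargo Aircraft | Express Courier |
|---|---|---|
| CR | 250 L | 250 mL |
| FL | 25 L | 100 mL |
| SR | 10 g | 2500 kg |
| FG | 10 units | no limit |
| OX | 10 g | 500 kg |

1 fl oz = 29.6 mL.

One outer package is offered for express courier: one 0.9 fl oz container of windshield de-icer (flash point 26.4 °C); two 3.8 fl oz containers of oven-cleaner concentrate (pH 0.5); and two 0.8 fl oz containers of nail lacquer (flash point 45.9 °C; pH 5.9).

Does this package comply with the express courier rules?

With flash point 26.4 °C (< 60.5 °C), the windshield de-icer falls in Category FL.
Oven-cleaner concentrate: pH 0.5 ≤ 2.5 → Category CR (Corrosive).
Nail lacquer: flash point 45.9 °C < 60.5 °C → Category FL (Flammable Liquid).
Category FL net quantity: (one 0.9 fl oz container = 26.64 mL) + (two 0.8 fl oz containers = 47.36 mL) = 74 mL.
74 mL is within the express courier limit of 100 mL for Category FL.
Category CR quantity: two 3.8 fl oz containers = 224.96 mL.
That is within the Category CR express courier limit of 250 mL.
Every hazard category is within its express courier limit and no segregation rule is violated.

Yes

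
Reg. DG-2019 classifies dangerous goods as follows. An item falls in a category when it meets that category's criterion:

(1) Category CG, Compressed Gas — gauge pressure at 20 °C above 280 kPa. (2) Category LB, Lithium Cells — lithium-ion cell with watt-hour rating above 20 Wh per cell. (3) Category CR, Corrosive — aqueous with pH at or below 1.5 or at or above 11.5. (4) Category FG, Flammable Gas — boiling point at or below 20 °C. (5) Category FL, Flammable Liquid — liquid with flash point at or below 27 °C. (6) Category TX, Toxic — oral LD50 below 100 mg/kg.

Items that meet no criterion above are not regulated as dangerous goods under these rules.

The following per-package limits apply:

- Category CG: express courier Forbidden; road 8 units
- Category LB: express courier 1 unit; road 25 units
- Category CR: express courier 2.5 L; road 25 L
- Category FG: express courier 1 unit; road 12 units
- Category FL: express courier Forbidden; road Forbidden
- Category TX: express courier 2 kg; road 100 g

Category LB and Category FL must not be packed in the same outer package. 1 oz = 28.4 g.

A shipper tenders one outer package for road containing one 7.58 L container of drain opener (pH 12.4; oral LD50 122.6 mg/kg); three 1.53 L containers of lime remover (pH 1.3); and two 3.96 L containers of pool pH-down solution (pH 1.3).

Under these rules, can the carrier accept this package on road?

The drain opener has pH 12.4, which is ≥ 11.5, so it is Category CR (Corrosive).
The lime remover has pH 1.3, which is ≤ 1.5, so it is Category CR (Corrosive).
The pool pH-down solution has pH 1.3, which is ≤ 1.5, so it is Category CR (Corrosive).
Category CR net quantity: 7.58 L + (three 1.53 L containers = 4.59 L) + (two 3.96 L containers = 7.92 L) = 20.09 L.
That is within the Category CR road limit of 25 L.

Yes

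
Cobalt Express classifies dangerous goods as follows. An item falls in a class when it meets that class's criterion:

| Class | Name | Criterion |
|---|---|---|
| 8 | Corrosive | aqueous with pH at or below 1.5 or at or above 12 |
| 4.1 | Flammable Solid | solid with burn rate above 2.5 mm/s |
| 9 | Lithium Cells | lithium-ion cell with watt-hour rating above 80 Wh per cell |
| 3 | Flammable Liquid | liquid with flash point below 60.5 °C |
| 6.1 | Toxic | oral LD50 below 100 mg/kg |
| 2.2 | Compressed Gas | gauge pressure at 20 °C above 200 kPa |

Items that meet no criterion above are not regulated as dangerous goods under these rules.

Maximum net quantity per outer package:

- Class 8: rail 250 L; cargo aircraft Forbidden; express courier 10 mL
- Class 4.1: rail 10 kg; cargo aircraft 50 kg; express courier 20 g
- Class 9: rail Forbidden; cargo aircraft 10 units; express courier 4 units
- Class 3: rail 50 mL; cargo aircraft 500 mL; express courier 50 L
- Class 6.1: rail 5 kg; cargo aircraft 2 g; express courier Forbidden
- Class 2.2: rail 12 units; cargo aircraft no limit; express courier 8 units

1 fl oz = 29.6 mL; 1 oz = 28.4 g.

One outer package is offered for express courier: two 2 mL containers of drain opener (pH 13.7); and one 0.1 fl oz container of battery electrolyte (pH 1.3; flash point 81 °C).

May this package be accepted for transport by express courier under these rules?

The drain opener has pH 13.7, which is ≥ 12, so it is Class 8 (Corrosive).
Battery electrolyte: pH 1.3 ≤ 1.5 → Class 8 (Corrosive).
Class 8 net quantity: (two 2 mL containers = 4 mL) + (one 0.1 fl oz container = 2.96 mL) = 6.96 mL.
6.96 mL is within the express courier limit of 10 mL for Class 8.

Yes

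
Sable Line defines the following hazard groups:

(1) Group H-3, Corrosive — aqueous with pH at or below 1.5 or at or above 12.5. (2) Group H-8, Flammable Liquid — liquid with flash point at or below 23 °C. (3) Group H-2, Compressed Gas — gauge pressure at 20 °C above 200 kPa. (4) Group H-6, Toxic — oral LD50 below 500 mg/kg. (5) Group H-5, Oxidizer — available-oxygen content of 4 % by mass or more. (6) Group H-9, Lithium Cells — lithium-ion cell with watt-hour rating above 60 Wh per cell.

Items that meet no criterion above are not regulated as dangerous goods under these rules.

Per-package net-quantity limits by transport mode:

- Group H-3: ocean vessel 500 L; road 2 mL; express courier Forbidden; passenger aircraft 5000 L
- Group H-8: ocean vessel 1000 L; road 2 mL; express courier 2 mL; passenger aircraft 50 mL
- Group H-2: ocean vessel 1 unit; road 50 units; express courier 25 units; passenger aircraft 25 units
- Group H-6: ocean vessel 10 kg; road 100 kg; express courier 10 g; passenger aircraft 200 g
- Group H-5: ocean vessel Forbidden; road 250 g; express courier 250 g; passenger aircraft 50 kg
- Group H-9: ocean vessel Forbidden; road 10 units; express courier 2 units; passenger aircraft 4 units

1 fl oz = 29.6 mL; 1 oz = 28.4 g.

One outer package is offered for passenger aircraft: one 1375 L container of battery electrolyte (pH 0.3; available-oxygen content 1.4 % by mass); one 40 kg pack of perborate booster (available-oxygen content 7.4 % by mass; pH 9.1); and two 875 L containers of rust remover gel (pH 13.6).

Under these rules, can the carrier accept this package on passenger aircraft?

Battery electrolyte: pH 0.3 ≤ 1.5 → Group H-3 (Corrosive).
With available-oxygen content 7.4 % by mass (≥ 4 % by mass), the perborate booster falls in Group H-5.
pH 13.6 meets the Group H-3 criterion (Corrosive), so the rust remover gel is Group H-3.
Total Group H-3: 1375 L + (two 875 L containers = 1750 L) = 3125 L.
3125 L ≤ 5000 L (passenger aircraft limit, Group H-3) — within limit.
Group H-5 quantity: 40 kg.
40 kg is within the passenger aircraft limit of 50 kg for Group H-5.
Every hazard group is within its passenger aircraft limit and no segregation rule is violated.

Yes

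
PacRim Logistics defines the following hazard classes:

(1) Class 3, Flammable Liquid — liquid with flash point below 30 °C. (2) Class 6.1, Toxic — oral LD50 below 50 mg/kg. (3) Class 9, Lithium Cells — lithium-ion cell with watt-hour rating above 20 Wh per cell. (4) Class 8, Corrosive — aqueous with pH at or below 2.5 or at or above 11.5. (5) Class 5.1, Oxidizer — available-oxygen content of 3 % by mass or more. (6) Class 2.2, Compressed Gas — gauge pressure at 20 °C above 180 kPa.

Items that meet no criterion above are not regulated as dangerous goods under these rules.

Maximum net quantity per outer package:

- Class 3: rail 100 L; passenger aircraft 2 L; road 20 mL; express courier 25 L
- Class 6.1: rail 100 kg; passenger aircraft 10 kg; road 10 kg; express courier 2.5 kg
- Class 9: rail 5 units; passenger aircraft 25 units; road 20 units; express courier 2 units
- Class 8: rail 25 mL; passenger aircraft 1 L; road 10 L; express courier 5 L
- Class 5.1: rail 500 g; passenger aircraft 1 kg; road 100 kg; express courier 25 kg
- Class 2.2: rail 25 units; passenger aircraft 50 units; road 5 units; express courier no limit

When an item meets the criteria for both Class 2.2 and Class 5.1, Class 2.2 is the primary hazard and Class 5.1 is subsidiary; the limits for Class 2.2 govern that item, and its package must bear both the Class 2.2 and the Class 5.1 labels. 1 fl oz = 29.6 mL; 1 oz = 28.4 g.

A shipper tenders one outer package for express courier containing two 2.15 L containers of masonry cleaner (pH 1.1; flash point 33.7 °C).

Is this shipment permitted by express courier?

Yes

Masonry cleaner: pH 1.1 ≤ 2.5 → Class 8 (Corrosive).
Class 8 quantity: two 2.15 L containers = 4.3 L.
4.3 L ≤ 5 L (express courier limit, Class 8) — within limit.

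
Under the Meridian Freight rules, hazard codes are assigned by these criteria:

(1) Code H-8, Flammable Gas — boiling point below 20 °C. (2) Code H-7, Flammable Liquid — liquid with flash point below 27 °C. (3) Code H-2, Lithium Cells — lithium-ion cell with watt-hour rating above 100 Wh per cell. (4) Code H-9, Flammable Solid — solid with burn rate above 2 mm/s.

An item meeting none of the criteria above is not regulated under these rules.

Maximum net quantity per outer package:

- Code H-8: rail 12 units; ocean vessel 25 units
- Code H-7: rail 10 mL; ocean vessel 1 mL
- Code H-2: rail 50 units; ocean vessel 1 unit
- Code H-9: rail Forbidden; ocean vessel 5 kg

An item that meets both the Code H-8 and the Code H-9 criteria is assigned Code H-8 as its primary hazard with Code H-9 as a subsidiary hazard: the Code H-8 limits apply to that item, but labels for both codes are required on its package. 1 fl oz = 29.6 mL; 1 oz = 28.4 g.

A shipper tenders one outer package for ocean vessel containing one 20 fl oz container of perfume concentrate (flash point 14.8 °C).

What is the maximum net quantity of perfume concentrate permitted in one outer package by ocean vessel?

1 mL

Perfume concentrate: flash point 14.8 °C < 27 °C → Code H-7 (Flammable Liquid).
The ocean vessel limit for Code H-7 is 1 mL.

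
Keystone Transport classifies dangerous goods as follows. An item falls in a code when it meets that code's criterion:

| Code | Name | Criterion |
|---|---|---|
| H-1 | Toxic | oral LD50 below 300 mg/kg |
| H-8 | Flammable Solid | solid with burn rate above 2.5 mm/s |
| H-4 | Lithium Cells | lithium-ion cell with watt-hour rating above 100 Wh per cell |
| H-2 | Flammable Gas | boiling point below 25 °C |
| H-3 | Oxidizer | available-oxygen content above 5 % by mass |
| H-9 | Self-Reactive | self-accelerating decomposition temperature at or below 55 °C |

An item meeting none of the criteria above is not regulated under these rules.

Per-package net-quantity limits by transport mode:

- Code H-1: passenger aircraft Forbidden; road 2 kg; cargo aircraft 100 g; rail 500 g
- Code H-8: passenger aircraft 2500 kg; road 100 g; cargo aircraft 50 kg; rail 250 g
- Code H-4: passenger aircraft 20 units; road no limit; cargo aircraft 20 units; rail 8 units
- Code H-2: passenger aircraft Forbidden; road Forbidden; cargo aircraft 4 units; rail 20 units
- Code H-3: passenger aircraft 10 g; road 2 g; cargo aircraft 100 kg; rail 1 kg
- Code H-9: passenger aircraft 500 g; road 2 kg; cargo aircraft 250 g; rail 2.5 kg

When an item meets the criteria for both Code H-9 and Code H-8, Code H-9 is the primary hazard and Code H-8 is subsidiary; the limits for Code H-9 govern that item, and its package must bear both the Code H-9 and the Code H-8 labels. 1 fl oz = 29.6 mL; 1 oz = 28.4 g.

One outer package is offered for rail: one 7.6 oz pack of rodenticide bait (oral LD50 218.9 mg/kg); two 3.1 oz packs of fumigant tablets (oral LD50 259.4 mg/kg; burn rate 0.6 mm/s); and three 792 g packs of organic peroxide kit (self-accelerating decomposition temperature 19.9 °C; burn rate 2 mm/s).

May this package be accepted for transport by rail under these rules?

The rodenticide bait has oral LD50 218.9 mg/kg, which is < 300 mg/kg, so it is Code H-1 (Toxic).
Fumigant tablets: oral LD50 259.4 mg/kg < 300 mg/kg → Code H-1 (Toxic).
With self-accelerating decomposition temperature 19.9 °C (≤ 55 °C), the organic peroxide kit falls in Code H-9.
Total Code H-1: (one 7.6 oz pack = 215.84 g) + (two 3.1 oz packs = 176.08 g) = 391.92 g.
That is within the Code H-1 rail limit of 500 g.
Code H-9 quantity: three 792 g packs = 2.376 kg.
2.376 kg ≤ 2.5 kg (rail limit, Code H-9) — within limit.
Every hazard code is within its rail limit and no segregation rule is violated.

Yes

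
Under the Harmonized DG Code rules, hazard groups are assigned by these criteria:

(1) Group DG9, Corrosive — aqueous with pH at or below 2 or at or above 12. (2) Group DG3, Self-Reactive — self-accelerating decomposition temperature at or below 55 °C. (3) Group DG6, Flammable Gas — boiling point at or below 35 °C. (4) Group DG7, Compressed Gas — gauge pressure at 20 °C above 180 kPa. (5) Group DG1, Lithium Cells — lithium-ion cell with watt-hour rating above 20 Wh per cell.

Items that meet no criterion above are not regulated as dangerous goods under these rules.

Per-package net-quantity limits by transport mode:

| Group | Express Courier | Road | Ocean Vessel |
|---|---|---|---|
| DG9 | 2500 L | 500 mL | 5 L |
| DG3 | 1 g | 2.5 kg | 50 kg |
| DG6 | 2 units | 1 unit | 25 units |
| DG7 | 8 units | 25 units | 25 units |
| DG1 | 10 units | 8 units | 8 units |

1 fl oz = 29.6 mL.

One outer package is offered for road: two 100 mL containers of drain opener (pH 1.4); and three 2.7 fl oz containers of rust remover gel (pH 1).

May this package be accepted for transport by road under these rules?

Yes

Drain opener: pH 1.4 ≤ 2 → Group DG9 (Corrosive).
Rust remover gel: pH 1 ≤ 2 → Group DG9 (Corrosive).
Total Group DG9: (two 100 mL containers = 200 mL) + (three 2.7 fl oz containers = 239.76 mL) = 439.76 mL.
439.76 mL ≤ 500 mL (road limit, Group DG9) — within limit.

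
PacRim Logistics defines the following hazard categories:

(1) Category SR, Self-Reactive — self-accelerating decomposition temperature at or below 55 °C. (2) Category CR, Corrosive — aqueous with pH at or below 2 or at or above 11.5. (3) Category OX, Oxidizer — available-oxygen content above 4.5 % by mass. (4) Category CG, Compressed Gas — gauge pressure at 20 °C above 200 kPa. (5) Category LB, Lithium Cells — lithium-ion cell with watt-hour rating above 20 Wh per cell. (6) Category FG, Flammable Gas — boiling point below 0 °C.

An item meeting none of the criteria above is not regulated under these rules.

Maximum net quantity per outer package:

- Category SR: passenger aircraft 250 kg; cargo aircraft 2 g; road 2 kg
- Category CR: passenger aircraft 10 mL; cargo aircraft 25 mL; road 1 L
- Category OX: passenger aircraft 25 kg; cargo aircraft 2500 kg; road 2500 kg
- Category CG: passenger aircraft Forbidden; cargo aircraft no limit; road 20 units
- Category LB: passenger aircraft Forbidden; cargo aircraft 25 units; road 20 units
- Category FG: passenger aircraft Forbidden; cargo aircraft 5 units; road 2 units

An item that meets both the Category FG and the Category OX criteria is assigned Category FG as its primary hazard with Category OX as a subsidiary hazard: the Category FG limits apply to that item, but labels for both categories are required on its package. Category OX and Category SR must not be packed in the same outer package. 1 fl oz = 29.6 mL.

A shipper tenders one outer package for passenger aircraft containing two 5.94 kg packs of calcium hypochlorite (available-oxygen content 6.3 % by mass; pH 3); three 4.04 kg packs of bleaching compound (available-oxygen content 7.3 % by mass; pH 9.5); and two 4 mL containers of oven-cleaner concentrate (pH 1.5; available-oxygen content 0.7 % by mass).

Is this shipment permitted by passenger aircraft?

Yes

Available-oxygen content 6.3 % by mass meets the Category OX criterion (Oxidizer), so the calcium hypochlorite is Category OX.
Bleaching compound: available-oxygen content 7.3 % by mass > 4.5 % by mass → Category OX (Oxidizer).
The oven-cleaner concentrate has pH 1.5, which is ≤ 2, so it is Category CR (Corrosive).
Category CR quantity: two 4 mL containers = 8 mL.
That is within the Category CR passenger aircraft limit of 10 mL.
Category OX net quantity: (two 5.94 kg packs = 11.88 kg) + (three 4.04 kg packs = 12.12 kg) = 24 kg.
24 kg is within the passenger aircraft limit of 25 kg for Category OX.
The segregation rule (Category OX with Category SR) does not apply to Category CR with Category OX.
Every hazard category is within its passenger aircraft limit and no segregation rule is violated.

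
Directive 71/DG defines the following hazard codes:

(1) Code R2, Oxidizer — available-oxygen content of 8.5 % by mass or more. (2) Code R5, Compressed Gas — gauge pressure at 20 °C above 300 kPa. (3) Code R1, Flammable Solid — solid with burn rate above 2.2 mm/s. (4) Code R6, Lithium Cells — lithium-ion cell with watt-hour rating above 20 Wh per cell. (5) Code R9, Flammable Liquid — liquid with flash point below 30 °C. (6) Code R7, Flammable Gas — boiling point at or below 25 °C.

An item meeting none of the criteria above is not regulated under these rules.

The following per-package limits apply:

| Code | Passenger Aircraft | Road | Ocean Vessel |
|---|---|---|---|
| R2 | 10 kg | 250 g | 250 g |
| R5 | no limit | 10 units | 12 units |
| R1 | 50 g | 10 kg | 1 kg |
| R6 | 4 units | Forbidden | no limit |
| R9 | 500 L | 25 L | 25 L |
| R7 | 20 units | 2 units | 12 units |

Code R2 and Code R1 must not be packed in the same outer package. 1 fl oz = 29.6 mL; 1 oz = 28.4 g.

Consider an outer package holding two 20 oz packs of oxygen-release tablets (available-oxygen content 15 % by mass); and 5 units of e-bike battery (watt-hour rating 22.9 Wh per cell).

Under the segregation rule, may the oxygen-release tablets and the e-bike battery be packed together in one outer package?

With available-oxygen content 15 % by mass (≥ 8.5 % by mass), the oxygen-release tablets fall in Code R2.
The e-bike battery has watt-hour rating 22.9 Wh per cell, which is > 20 Wh per cell, so it is Code R6 (Lithium Cells).
No segregation rule bars Code R2 with Code R6.

Yes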